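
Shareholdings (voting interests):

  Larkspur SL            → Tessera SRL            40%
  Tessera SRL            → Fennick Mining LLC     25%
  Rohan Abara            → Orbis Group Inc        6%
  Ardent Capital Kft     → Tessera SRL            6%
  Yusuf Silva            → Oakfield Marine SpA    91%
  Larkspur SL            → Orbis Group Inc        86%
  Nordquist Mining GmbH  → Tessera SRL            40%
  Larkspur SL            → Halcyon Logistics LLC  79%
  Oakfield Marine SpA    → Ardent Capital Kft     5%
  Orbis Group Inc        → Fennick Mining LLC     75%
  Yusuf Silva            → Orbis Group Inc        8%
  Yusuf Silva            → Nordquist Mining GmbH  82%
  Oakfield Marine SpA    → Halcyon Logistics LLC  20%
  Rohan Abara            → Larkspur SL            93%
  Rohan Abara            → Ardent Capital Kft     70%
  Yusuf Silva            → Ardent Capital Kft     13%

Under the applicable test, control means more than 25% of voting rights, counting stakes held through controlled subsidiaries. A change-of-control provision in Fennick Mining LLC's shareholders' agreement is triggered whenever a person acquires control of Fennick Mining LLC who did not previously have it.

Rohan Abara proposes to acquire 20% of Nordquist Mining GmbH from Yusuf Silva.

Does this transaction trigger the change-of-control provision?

The purchase adds only to Rohan's holdings (Yusuf's stake shrinks), so Rohan is the only person who could newly come to control Fennick.
Rohan holds 93% of Larkspur, so Rohan controls Larkspur.
Larkspur and Rohan together hold 86% + 6% = 92% of Orbis, so Rohan controls Orbis.
Rohan holds 70% of Ardent, so Rohan controls Ardent.
Larkspur and Ardent together hold 40% + 6% = 46% of Tessera, so Rohan controls Tessera.
Orbis and Tessera together hold 75% + 25% = 100% of Fennick, so Rohan controls Fennick.
So Rohan already controls Fennick before the transaction.
After the purchase, Rohan holds 20% of Nordquist directly, and Yusuf's stake falls to 62%.
Rohan controlled Fennick already, so this is not a new person acquiring control; every other person's position is unchanged or reduced.
No new person acquires control, so the clause is not triggered.

No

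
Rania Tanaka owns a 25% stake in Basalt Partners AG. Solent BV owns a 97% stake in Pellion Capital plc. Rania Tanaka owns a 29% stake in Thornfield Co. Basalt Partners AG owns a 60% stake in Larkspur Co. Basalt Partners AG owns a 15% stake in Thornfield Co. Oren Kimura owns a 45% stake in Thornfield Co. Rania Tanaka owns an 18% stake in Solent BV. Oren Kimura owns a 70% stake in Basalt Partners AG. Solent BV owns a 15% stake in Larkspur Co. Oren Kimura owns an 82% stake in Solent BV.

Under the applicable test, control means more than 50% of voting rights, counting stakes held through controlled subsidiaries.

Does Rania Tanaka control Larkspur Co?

No

Rania's largest direct stake is 29% in Thornfield, which does not meet the threshold, so Rania controls no company.
Neither Rania nor any entity Rania controls holds any voting interest in Larkspur.
So Rania does not control Larkspur.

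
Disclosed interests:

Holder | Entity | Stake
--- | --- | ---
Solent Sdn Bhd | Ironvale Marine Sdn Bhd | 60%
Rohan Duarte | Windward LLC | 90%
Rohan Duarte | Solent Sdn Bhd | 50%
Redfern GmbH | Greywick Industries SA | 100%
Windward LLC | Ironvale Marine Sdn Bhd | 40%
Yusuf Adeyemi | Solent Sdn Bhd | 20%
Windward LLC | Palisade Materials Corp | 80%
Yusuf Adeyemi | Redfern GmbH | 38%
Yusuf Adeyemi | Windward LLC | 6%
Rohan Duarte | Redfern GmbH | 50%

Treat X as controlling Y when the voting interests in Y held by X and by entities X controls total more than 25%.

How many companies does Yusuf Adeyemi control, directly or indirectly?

Yusuf holds 38% of Redfern, so Yusuf controls Redfern.
Redfern holds 100% of Greywick, so Yusuf controls Greywick.
No other company's threshold is met.
Yusuf controls 2 companies.

2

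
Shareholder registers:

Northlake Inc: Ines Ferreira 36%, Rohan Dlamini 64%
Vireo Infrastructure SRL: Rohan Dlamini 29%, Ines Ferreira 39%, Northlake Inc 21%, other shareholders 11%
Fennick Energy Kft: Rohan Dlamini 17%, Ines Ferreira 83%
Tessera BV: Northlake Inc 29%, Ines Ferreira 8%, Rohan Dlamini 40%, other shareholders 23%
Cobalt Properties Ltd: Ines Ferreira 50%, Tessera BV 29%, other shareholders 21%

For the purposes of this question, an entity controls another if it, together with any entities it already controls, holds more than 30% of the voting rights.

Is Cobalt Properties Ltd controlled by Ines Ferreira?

Ines holds 36% of Northlake, so Ines controls Northlake.
Northlake and Ines together hold 29% + 8% = 37% of Tessera, so Ines controls Tessera.
Ines and Tessera together hold 50% + 29% = 79% of Cobalt, so Ines controls Cobalt.

Yes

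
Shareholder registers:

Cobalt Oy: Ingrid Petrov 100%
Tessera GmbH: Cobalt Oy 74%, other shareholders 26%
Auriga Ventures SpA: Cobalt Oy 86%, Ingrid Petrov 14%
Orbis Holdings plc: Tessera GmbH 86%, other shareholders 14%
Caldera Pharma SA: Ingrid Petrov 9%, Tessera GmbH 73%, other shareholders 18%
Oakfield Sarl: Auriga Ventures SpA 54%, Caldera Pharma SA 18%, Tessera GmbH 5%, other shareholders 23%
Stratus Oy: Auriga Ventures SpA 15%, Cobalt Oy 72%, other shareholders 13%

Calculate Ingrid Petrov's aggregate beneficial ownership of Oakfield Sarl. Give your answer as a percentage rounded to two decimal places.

Ingrid reaches Oakfield along 5 paths.
Via Cobalt → Auriga: 100% × 86% × 54% = 46.44%.
Via Auriga: 14% × 54% = 7.56%.
Via Caldera: 9% × 18% = 1.62%.
Via Cobalt → Tessera → Caldera: 100% × 74% × 73% × 18% = 9.7236%.
Via Cobalt → Tessera: 100% × 74% × 5% = 3.7%.
Total: 46.44% + 7.56% + 1.62% + 9.7236% + 3.7% = 69.0436%.
Rounded: 69.04%.

69.04%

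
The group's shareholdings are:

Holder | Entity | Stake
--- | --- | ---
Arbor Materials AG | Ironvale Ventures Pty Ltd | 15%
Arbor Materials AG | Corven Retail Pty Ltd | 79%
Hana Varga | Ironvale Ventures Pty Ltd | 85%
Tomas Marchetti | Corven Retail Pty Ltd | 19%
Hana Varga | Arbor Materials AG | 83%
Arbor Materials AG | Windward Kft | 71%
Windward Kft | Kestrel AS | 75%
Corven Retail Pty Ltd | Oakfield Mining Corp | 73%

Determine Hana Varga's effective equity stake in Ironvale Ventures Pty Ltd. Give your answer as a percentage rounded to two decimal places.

Hana reaches Ironvale along 2 paths.
Via Arbor: 83% × 15% = 12.45%.
Direct stake: 85% = 85%.
Total: 12.45% + 85% = 97.45%.

97.45%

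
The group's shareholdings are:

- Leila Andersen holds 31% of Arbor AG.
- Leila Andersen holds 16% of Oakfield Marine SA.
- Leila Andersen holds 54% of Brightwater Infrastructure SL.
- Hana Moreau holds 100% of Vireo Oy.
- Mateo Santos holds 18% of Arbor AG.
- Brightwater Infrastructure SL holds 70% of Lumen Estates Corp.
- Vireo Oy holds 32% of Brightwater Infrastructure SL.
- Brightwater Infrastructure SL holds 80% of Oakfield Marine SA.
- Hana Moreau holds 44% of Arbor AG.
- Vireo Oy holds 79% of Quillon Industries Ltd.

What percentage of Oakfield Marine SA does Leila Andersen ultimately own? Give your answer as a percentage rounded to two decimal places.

59.20%

Leila reaches Oakfield along 2 paths.
Direct stake: 16% = 16%.
Via Brightwater: 54% × 80% = 43.2%.
Total: 16% + 43.2% = 59.2%.
Rounded: 59.20%.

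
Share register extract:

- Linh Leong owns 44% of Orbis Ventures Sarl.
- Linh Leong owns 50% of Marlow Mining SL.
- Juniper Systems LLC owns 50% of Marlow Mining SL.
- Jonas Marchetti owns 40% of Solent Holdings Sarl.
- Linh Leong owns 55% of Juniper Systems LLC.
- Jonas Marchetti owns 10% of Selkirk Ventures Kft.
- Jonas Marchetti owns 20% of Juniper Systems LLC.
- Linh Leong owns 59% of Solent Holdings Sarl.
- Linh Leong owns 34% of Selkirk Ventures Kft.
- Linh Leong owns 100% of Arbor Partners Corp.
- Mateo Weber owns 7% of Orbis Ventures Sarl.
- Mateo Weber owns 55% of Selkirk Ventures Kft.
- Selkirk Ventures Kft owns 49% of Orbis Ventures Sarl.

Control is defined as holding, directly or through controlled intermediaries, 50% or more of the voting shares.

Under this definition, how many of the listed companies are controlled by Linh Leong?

Linh holds 55% of Juniper, so Linh controls Juniper.
Linh and Juniper together hold 50% + 50% = 100% of Marlow, so Linh controls Marlow.
Linh holds 59% of Solent, so Linh controls Solent.
Linh holds 100% of Arbor, so Linh controls Arbor.
No other company's threshold is met.
Linh controls 4 companies.

4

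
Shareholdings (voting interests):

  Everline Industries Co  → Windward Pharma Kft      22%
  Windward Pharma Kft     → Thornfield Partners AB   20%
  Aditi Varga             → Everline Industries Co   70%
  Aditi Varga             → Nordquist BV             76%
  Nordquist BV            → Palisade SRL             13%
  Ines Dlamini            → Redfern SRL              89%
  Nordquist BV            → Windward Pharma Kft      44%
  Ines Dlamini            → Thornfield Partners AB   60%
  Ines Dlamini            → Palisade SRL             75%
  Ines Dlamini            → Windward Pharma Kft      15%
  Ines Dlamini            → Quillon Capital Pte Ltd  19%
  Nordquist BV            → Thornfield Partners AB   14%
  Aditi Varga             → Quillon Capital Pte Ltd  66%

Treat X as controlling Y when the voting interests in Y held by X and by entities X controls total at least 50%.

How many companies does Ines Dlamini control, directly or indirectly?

3

Ines holds 75% of Palisade, so Ines controls Palisade.
Ines holds 89% of Redfern, so Ines controls Redfern.
Ines holds 60% of Thornfield, so Ines controls Thornfield.
No other company's threshold is met.
Ines controls 3 companies.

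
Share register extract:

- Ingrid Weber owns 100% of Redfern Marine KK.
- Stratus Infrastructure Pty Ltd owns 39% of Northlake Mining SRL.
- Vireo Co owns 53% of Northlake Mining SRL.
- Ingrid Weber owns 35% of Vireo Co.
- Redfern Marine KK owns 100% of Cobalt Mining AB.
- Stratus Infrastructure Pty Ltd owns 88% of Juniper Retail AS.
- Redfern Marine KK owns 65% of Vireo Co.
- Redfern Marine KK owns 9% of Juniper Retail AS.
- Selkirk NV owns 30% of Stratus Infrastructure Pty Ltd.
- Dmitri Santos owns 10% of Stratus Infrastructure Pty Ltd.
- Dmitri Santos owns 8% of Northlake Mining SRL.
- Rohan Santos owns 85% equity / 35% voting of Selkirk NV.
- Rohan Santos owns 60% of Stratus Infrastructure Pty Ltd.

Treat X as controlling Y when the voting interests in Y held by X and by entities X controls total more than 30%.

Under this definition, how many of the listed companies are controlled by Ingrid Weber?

Ingrid holds 100% of Redfern, so Ingrid controls Redfern.
Ingrid and Redfern together hold 35% + 65% = 100% of Vireo, so Ingrid controls Vireo.
Vireo holds 53% of Northlake, so Ingrid controls Northlake.
Redfern holds 100% of Cobalt, so Ingrid controls Cobalt.
No other company's threshold is met.
Ingrid controls 4 companies.

4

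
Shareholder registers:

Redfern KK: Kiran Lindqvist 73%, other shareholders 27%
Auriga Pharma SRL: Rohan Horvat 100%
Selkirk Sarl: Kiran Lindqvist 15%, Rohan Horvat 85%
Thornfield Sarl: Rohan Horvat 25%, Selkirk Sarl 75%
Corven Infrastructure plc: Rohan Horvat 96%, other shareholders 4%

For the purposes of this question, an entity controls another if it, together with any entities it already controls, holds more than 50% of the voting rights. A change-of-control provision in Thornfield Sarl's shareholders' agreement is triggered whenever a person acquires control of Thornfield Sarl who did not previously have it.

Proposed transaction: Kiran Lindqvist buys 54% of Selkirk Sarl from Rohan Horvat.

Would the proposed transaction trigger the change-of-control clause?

The purchase adds only to Kiran's holdings (Rohan's stake shrinks), so Kiran is the only person who could newly come to control Thornfield.
Kiran holds 73% of Redfern, so Kiran controls Redfern.
Neither Kiran nor any entity Kiran controls holds any voting interest in Thornfield.
So before the transaction, Kiran does not control Thornfield.
After the purchase, Kiran's direct stake in Selkirk rises to 15% + 54% = 69%, and Rohan's stake falls to 31%.
Kiran holds 69% of Selkirk, so Kiran controls Selkirk.
Selkirk holds 75% of Thornfield, so Kiran controls Thornfield.
Kiran did not control Thornfield before and does after, so the clause is triggered.

Yes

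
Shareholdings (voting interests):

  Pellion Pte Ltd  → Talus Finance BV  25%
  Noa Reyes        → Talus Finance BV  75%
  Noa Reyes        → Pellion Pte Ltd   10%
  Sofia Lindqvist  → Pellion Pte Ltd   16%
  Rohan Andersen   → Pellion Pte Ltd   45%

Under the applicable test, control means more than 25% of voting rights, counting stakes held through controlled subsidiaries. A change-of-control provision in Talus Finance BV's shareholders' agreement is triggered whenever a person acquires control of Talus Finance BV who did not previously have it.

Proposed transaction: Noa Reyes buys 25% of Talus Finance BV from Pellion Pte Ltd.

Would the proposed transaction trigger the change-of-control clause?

No

The purchase adds only to Noa's holdings (Pellion's stake shrinks), so Noa is the only person who could newly come to control Talus.
Noa holds 75% of Talus, so Noa controls Talus.
So Noa already controls Talus before the transaction.
After the purchase, Noa's direct stake in Talus rises to 75% + 25% = 100%, and Pellion's stake falls to 0%.
Noa controlled Talus already, so this is not a new person acquiring control; every other person's position is unchanged or reduced.
No new person acquires control, so the clause is not triggered.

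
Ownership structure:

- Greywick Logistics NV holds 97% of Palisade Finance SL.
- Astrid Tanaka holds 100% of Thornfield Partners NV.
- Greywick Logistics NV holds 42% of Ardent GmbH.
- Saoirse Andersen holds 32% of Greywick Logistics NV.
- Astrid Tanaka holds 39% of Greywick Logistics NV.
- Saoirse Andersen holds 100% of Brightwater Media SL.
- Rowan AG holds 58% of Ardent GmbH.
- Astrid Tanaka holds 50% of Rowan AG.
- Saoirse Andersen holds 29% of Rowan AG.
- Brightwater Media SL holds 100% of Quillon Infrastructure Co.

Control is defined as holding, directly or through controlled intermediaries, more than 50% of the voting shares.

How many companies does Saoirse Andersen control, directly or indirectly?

Saoirse holds 100% of Brightwater, so Saoirse controls Brightwater.
Brightwater holds 100% of Quillon, so Saoirse controls Quillon.
No other company's threshold is met.
Saoirse controls 2 companies.

2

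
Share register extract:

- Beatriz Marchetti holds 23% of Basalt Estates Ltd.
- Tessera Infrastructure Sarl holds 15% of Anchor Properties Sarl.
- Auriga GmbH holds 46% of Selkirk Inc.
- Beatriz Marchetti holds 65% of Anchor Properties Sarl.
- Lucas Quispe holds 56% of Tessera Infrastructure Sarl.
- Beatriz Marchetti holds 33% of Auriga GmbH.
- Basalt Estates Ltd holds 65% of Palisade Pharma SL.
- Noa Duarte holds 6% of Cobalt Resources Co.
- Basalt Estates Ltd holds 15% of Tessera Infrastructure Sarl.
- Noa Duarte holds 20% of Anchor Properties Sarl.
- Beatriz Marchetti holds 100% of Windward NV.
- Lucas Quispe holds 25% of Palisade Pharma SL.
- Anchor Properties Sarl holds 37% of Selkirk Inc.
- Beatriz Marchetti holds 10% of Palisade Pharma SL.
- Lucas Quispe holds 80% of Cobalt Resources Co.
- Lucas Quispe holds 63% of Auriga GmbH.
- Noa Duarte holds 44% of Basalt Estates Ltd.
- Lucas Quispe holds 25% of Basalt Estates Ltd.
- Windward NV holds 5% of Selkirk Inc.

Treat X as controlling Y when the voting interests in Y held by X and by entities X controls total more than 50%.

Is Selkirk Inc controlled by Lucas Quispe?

No

Lucas holds 63% of Auriga, so Lucas controls Auriga.
Lucas holds 56% of Tessera, so Lucas controls Tessera.
Lucas holds 80% of Cobalt, so Lucas controls Cobalt.
In Selkirk, Lucas's side holds only 46%, not > 50%.
So Lucas does not control Selkirk.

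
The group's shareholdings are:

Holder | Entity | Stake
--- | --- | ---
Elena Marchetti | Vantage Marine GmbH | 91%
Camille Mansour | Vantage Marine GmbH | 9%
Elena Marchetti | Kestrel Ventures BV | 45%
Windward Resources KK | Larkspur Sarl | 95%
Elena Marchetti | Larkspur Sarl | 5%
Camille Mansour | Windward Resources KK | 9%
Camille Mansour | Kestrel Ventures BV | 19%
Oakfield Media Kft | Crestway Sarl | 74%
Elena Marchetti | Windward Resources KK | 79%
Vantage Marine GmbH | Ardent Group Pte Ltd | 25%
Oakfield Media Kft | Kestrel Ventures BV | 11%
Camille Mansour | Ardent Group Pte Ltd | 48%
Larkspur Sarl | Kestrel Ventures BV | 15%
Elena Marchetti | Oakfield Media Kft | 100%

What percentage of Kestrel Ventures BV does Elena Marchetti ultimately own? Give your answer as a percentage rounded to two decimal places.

Elena reaches Kestrel along 4 paths.
Via Windward → Larkspur: 79% × 95% × 15% = 11.2575%.
Via Larkspur: 5% × 15% = 0.75%.
Direct stake: 45% = 45%.
Via Oakfield: 100% × 11% = 11%.
Total: 11.2575% + 0.75% + 45% + 11% = 68.0075%.
Rounded: 68.01%.

68.01%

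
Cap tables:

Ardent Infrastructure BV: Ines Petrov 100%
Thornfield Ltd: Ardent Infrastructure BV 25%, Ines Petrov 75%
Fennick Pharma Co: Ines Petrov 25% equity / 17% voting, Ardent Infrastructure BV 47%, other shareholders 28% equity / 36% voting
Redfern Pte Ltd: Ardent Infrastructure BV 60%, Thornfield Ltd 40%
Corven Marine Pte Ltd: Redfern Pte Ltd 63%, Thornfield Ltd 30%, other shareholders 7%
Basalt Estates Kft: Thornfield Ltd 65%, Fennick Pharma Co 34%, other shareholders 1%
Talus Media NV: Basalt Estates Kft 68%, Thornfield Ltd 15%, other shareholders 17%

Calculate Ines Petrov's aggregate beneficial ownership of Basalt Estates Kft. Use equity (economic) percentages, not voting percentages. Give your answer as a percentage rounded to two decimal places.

Ines reaches Basalt along 4 paths.
Via Ardent → Thornfield: 100% × 25% × 65% = 16.25%.
Via Thornfield: 75% × 65% = 48.75%.
Via Fennick: 25% × 34% = 8.5%.
Via Ardent → Fennick: 100% × 47% × 34% = 15.98%.
Total: 16.25% + 48.75% + 8.5% + 15.98% = 89.48%.

89.48%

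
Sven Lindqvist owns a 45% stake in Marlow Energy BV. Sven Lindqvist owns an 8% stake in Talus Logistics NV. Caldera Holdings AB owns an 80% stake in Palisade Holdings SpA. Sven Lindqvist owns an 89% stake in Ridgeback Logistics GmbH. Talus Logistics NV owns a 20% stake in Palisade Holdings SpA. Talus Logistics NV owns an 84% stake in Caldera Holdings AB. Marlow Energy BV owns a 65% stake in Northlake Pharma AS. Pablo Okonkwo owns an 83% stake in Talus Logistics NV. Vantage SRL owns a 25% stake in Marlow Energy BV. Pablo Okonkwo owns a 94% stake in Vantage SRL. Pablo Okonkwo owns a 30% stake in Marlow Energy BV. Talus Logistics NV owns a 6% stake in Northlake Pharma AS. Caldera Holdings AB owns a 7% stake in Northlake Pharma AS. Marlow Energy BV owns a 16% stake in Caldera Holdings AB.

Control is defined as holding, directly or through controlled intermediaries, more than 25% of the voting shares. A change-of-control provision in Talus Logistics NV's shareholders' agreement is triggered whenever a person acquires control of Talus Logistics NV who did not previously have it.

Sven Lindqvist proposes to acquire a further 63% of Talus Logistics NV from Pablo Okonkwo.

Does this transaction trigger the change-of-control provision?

The purchase adds only to Sven's holdings (Pablo's stake shrinks), so Sven is the only person who could newly come to control Talus.
Sven holds 45% of Marlow, so Sven controls Marlow.
Marlow holds 65% of Northlake, so Sven controls Northlake.
Sven holds 89% of Ridgeback, so Sven controls Ridgeback.
In Talus, Sven's side holds only 8%, not > 25%.
So before the transaction, Sven does not control Talus.
After the purchase, Sven's direct stake in Talus rises to 8% + 63% = 71%, and Pablo's stake falls to 20%.
Sven holds 71% of Talus, so Sven controls Talus.
Sven did not control Talus before and does after, so the clause is triggered.

Yes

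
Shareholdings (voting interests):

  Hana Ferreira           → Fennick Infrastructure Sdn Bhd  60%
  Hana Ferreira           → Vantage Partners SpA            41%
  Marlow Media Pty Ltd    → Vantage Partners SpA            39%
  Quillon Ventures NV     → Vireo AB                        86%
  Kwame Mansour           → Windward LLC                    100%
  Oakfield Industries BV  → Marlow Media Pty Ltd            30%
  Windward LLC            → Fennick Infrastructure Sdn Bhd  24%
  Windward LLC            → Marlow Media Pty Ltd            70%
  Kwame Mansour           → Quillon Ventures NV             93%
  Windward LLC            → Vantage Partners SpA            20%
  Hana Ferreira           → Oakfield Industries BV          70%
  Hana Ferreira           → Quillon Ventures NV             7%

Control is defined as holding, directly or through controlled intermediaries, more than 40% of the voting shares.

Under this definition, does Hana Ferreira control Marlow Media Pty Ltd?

No

Hana holds 70% of Oakfield, so Hana controls Oakfield.
Hana holds 60% of Fennick, so Hana controls Fennick.
Hana holds 41% of Vantage, so Hana controls Vantage.
In Marlow, Hana's side holds only 30%, not > 40%.
So Hana does not control Marlow.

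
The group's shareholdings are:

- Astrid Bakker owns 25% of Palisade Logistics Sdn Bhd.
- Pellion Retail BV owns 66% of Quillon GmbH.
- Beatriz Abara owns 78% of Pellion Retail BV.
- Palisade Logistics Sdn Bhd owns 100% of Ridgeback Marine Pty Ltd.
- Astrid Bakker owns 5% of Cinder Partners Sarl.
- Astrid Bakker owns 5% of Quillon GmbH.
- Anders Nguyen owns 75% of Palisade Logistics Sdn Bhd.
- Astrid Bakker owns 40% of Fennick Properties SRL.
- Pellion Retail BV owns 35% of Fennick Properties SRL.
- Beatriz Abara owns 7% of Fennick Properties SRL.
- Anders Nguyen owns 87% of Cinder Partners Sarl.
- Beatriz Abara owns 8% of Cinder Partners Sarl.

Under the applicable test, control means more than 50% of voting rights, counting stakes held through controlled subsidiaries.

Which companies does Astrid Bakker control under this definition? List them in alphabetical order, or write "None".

Astrid's largest direct stake is 40% in Fennick, which does not meet the threshold.

None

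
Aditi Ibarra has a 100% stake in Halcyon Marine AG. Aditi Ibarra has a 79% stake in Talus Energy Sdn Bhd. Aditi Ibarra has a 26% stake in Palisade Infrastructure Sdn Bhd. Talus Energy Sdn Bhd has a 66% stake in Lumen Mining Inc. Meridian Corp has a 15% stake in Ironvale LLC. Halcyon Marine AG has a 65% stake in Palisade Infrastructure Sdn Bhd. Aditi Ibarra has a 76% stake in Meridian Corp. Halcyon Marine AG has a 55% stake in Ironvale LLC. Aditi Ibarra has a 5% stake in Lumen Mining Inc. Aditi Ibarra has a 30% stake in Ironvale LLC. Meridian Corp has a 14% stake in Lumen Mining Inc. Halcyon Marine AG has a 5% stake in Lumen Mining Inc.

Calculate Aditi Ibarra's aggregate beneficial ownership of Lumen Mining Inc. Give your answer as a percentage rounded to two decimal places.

Aditi reaches Lumen along 4 paths.
Direct stake: 5% = 5%.
Via Talus: 79% × 66% = 52.14%.
Via Halcyon: 100% × 5% = 5%.
Via Meridian: 76% × 14% = 10.64%.
Total: 5% + 52.14% + 5% + 10.64% = 72.78%.

72.78%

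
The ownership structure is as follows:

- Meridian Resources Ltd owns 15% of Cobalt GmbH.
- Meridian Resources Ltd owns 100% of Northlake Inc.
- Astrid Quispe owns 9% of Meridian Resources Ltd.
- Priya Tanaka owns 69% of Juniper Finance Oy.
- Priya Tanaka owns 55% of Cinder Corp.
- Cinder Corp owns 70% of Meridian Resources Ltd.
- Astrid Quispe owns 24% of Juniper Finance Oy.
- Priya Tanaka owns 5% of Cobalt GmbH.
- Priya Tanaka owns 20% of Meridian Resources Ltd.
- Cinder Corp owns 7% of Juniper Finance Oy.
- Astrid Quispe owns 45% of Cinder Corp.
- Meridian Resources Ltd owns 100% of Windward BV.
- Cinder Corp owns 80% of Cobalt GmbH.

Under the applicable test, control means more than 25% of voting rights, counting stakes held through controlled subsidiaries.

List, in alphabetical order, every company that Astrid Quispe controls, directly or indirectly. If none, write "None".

Cinder Corp, Cobalt GmbH, Juniper Finance Oy, Meridian Resources Ltd, Northlake Inc, Windward BV

Astrid holds 45% of Cinder, so Astrid controls Cinder.
Astrid and Cinder together hold 9% + 70% = 79% of Meridian, so Astrid controls Meridian.
Cinder and Astrid together hold 7% + 24% = 31% of Juniper, so Astrid controls Juniper.
Meridian holds 100% of Northlake, so Astrid controls Northlake.
Meridian holds 100% of Windward, so Astrid controls Windward.
Meridian and Cinder together hold 15% + 80% = 95% of Cobalt, so Astrid controls Cobalt.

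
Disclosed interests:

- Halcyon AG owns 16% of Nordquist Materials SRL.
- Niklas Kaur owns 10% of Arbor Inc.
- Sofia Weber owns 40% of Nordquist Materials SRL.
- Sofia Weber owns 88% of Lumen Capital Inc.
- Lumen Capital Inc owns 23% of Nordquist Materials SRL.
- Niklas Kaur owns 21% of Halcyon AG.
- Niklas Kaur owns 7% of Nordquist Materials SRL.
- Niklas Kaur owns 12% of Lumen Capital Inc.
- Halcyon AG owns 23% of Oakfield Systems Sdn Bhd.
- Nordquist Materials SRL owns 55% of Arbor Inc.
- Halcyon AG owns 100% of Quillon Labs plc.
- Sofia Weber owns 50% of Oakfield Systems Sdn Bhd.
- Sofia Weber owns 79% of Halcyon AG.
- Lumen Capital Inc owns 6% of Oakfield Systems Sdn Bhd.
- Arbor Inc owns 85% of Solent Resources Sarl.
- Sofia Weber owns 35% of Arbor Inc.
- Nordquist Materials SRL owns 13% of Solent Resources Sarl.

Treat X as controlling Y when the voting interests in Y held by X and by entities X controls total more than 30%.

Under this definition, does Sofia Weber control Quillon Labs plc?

Sofia holds 79% of Halcyon, so Sofia controls Halcyon.
Halcyon holds 100% of Quillon, so Sofia controls Quillon.

Yes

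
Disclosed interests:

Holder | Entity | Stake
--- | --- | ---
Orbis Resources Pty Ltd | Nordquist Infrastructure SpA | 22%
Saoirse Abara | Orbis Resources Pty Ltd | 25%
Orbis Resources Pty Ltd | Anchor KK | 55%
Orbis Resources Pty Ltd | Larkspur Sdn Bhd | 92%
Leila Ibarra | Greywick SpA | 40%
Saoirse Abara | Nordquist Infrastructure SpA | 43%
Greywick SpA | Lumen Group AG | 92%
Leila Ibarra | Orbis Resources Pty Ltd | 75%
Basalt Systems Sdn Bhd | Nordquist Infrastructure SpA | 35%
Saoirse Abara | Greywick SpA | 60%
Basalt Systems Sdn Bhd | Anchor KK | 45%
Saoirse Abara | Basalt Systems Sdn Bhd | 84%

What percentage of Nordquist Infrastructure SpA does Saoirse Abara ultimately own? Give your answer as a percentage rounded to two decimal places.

77.90%

Saoirse reaches Nordquist along 3 paths.
Via Basalt: 84% × 35% = 29.4%.
Via Orbis: 25% × 22% = 5.5%.
Direct stake: 43% = 43%.
Total: 29.4% + 5.5% + 43% = 77.9%.
Rounded: 77.90%.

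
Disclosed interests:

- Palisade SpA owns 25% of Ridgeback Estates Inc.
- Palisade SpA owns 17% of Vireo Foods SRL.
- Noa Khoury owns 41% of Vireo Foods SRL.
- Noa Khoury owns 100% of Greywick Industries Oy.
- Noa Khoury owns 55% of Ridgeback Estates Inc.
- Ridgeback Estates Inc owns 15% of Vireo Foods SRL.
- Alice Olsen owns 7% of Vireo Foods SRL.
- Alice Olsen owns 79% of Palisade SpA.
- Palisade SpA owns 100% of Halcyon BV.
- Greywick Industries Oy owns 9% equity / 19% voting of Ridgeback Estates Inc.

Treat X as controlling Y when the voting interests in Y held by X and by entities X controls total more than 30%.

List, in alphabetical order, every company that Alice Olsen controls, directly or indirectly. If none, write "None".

Alice holds 79% of Palisade, so Alice controls Palisade.
Palisade holds 100% of Halcyon, so Alice controls Halcyon.
No other company's threshold is met.

Halcyon BV, Palisade SpA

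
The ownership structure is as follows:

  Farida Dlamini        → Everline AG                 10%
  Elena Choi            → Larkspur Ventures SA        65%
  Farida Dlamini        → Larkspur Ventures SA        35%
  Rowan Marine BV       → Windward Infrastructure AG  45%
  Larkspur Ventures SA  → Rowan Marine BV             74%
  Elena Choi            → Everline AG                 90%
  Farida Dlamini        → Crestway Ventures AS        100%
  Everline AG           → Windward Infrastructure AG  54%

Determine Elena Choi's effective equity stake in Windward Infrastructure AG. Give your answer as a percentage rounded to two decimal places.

Elena reaches Windward along 2 paths.
Via Larkspur → Rowan: 65% × 74% × 45% = 21.645%.
Via Everline: 90% × 54% = 48.6%.
Total: 21.645% + 48.6% = 70.245%.
Rounded: 70.25%.

70.25%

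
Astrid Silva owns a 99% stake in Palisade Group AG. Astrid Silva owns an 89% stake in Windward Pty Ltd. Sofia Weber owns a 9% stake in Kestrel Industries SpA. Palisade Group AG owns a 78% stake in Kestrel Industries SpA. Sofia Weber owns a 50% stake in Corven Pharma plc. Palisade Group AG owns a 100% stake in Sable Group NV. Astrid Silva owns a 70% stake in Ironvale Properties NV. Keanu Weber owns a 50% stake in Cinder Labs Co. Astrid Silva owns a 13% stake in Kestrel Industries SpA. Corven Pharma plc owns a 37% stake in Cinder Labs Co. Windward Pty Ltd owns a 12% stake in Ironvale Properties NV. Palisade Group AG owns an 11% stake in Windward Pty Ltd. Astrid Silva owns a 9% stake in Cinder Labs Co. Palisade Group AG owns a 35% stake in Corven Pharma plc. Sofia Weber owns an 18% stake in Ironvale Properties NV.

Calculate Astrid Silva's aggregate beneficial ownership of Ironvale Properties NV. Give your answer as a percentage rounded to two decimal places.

81.99%

Astrid reaches Ironvale along 3 paths.
Direct stake: 70% = 70%.
Via Palisade → Windward: 99% × 11% × 12% = 1.3068%.
Via Windward: 89% × 12% = 10.68%.
Total: 70% + 1.3068% + 10.68% = 81.9868%.
Rounded: 81.99%.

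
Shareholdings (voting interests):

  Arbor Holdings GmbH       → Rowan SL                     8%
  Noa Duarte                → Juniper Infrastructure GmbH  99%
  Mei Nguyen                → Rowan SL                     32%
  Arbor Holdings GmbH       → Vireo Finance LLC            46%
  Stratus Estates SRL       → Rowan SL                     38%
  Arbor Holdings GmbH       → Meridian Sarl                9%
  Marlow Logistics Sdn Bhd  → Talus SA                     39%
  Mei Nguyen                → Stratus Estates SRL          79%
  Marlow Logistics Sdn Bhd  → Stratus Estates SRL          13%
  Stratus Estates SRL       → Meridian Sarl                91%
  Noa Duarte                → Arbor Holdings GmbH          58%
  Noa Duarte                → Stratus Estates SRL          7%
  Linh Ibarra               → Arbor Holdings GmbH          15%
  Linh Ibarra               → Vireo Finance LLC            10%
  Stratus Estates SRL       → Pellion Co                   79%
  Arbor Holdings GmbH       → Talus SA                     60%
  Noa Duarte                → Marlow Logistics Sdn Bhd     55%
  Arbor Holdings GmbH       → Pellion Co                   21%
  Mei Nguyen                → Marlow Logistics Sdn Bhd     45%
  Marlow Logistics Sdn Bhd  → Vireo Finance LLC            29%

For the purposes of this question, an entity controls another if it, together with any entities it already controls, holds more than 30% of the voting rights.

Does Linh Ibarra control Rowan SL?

No

Linh's largest direct stake is 15% in Arbor, which does not meet the threshold, so Linh controls no company.
Neither Linh nor any entity Linh controls holds any voting interest in Rowan.
So Linh does not control Rowan.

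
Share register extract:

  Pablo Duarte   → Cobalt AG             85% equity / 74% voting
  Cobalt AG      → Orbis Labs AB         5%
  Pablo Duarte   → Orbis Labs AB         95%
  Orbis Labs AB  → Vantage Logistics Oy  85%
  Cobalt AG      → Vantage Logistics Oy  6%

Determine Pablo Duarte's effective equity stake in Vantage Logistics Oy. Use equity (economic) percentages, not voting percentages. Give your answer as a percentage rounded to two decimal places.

89.46%

Pablo reaches Vantage along 3 paths.
Via Orbis: 95% × 85% = 80.75%.
Via Cobalt → Orbis: 85% × 5% × 85% = 3.6125%.
Via Cobalt: 85% × 6% = 5.1%.
Total: 80.75% + 3.6125% + 5.1% = 89.4625%.
Rounded: 89.46%.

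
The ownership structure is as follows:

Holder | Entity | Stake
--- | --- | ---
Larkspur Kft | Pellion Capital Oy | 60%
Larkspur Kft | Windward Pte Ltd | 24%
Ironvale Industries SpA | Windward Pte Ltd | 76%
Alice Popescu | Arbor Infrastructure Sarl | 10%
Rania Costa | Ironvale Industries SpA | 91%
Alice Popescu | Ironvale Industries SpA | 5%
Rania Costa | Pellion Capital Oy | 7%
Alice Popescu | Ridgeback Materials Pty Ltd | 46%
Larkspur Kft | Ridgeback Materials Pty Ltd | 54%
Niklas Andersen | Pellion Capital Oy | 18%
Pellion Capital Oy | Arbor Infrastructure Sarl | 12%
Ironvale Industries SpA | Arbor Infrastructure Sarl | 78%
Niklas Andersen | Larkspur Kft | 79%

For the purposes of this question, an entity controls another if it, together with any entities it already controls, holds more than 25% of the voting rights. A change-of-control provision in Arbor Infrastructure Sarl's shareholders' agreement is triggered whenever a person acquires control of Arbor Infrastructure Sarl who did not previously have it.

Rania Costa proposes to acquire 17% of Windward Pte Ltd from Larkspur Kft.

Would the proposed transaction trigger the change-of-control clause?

The purchase adds only to Rania's holdings (Larkspur's stake shrinks), so Rania is the only person who could newly come to control Arbor.
Rania holds 91% of Ironvale, so Rania controls Ironvale.
Ironvale holds 78% of Arbor, so Rania controls Arbor.
So Rania already controls Arbor before the transaction.
After the purchase, Rania holds 17% of Windward directly, and Larkspur's stake falls to 7%.
Rania controlled Arbor already, so this is not a new person acquiring control; every other person's position is unchanged or reduced.
No new person acquires control, so the clause is not triggered.

No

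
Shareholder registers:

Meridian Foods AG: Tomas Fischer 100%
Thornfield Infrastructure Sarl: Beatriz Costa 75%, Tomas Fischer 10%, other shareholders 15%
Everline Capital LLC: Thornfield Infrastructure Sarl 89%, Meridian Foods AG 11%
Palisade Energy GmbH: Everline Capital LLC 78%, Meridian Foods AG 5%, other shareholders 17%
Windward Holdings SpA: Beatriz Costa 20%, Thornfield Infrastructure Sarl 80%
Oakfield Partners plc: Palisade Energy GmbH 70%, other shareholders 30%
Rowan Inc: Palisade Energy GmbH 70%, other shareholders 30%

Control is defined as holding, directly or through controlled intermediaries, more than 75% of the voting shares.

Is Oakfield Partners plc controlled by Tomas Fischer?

Tomas holds 100% of Meridian, so Tomas controls Meridian.
Neither Tomas nor any entity Tomas controls holds any voting interest in Oakfield.
So Tomas does not control Oakfield.

No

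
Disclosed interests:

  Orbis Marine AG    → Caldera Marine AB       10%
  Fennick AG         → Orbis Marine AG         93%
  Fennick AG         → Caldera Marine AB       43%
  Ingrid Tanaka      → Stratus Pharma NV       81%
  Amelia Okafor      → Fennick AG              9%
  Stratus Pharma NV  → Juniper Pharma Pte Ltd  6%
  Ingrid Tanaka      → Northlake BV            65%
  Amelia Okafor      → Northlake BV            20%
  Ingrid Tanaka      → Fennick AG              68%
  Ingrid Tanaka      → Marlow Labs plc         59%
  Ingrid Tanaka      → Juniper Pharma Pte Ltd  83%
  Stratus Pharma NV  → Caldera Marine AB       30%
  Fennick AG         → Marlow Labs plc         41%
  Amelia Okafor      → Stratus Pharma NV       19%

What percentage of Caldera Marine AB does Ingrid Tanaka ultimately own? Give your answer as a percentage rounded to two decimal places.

Ingrid reaches Caldera along 3 paths.
Via Fennick: 68% × 43% = 29.24%.
Via Stratus: 81% × 30% = 24.3%.
Via Fennick → Orbis: 68% × 93% × 10% = 6.324%.
Total: 29.24% + 24.3% + 6.324% = 59.864%.
Rounded: 59.86%.

59.86%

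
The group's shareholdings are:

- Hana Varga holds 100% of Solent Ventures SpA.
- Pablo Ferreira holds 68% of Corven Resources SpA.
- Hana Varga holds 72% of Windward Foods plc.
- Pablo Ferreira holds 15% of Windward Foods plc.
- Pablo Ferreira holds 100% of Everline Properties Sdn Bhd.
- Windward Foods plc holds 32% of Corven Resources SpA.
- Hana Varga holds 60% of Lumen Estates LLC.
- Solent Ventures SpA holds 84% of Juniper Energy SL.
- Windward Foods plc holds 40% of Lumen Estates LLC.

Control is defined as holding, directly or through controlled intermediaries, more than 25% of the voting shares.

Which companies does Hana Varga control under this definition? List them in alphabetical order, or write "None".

Corven Resources SpA, Juniper Energy SL, Lumen Estates LLC, Solent Ventures SpA, Windward Foods plc

Hana holds 72% of Windward, so Hana controls Windward.
Windward holds 32% of Corven, so Hana controls Corven.
Hana holds 100% of Solent, so Hana controls Solent.
Windward and Hana together hold 40% + 60% = 100% of Lumen, so Hana controls Lumen.
Solent holds 84% of Juniper, so Hana controls Juniper.
No other company's threshold is met.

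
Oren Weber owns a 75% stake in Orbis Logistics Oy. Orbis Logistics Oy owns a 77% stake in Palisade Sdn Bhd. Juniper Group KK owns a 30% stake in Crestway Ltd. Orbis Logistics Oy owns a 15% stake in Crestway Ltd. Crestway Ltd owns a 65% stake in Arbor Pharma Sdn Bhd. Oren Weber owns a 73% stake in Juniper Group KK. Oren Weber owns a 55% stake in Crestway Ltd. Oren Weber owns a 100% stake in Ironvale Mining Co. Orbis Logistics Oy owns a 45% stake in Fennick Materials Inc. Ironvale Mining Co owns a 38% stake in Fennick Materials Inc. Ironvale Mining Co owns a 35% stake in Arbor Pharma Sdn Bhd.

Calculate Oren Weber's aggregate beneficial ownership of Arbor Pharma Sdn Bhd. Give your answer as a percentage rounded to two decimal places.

Oren reaches Arbor along 4 paths.
Via Ironvale: 100% × 35% = 35%.
Via Orbis → Crestway: 75% × 15% × 65% = 7.3125%.
Via Juniper → Crestway: 73% × 30% × 65% = 14.235%.
Via Crestway: 55% × 65% = 35.75%.
Total: 35% + 7.3125% + 14.235% + 35.75% = 92.2975%.
Rounded: 92.30%.

92.30%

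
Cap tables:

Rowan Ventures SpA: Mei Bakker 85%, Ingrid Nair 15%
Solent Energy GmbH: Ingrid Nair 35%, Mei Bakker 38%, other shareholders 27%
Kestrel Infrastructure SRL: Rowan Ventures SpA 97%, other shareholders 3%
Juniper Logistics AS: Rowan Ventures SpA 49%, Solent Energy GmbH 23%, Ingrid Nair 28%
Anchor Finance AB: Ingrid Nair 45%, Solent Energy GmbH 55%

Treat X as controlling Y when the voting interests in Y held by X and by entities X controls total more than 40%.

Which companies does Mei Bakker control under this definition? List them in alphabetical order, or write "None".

Juniper Logistics AS, Kestrel Infrastructure SRL, Rowan Ventures SpA

Mei holds 85% of Rowan, so Mei controls Rowan.
Rowan holds 97% of Kestrel, so Mei controls Kestrel.
Rowan holds 49% of Juniper, so Mei controls Juniper.
No other company's threshold is met.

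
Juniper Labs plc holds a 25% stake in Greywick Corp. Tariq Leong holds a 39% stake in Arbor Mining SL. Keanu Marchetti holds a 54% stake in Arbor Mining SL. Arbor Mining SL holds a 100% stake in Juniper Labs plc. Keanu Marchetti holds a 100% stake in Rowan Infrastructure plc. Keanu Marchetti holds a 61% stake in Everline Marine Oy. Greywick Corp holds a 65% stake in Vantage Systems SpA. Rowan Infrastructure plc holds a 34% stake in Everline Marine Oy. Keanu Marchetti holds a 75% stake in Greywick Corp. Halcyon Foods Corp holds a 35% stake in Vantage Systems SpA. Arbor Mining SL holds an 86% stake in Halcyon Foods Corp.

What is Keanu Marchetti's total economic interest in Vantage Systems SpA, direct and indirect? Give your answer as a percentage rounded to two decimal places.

73.78%

Keanu reaches Vantage along 3 paths.
Via Arbor → Juniper → Greywick: 54% × 100% × 25% × 65% = 8.775%.
Via Greywick: 75% × 65% = 48.75%.
Via Arbor → Halcyon: 54% × 86% × 35% = 16.254%.
Total: 8.775% + 48.75% + 16.254% = 73.779%.
Rounded: 73.78%.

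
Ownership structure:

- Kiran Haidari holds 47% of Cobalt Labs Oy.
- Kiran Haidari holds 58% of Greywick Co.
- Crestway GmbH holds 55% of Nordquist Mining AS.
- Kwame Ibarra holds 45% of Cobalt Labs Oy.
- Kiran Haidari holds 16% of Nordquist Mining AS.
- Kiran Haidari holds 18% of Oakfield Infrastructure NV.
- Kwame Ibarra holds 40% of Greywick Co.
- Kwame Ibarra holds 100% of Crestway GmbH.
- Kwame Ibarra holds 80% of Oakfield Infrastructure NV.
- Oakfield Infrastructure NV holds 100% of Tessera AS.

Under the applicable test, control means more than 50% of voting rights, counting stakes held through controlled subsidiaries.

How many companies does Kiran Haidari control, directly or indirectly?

1

Kiran holds 58% of Greywick, so Kiran controls Greywick.
No other company's threshold is met.
Kiran controls 1 company.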